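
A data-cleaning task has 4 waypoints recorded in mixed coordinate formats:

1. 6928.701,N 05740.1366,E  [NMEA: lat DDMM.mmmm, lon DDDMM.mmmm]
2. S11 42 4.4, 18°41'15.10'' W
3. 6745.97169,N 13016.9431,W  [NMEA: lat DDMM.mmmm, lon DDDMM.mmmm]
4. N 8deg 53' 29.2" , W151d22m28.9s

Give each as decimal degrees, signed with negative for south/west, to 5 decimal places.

Point 1:
  Latitude: degrees = first 2 digits = 69, minutes = 28.701; 69 + 28.701/60 = 69.478350
  N ⇒ keep positive
  Lon: degrees = first 3 digits = 57, minutes = 40.1366; 57 + 40.1366/60 = 57.668943
  E ⇒ keep positive
Point 2:
  Latitude: 42′ + 4.4″ = 42.07333′; 11 + 42.07333/60 = 11.701222
  S ⇒ negate
  Lon: 18° + 41/60 + 15.1/3600 = 18 + 0.683333 + 0.004194 = 18.687528
  hemisphere W, so the sign is −
Point 3:
  φ: split at 2 digits → 67° and 45.97169′; 67 + 45.97169/60 = 67.766195
  N ⇒ keep positive
  Longitude: split at 3 digits → 130° and 16.9431′; 130 + 16.9431/60 = 130.282385
  hemisphere W, so the sign is −
Point 4:
  Latitude: 8° + 53/60 + 29.2/3600 = 8 + 0.883333 + 0.008111 = 8.891444
  N ⇒ keep positive
  Lon: 151° + 22/60 + 28.9/3600 = 151 + 0.366667 + 0.008028 = 151.374694
  W → negative

1. 69.47835, 57.66894
2. -11.70122, -18.68753
3. 67.76619, -130.28239
4. 8.89144, -151.37469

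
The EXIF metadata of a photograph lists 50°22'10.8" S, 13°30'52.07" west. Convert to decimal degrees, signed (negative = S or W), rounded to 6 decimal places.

-50.369667, -13.514464

Latitude: 50° + 22/60 + 10.8/3600 = 50 + 0.366667 + 0.003000 = 50.3696667
S ⇒ negate
Lon: 13° + 30/60 + 52.07/3600 = 13 + 0.500000 + 0.014464 = 13.5144639
hemisphere W, so the sign is −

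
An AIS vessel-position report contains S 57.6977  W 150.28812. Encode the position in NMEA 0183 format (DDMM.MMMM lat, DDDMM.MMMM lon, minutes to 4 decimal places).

Latitude: minutes = (57.697700 − 57) × 60 = 41.862000
Longitude: minutes = (150.288120 − 150) × 60 = 17.287200

5741.8620,S / 15017.2872,W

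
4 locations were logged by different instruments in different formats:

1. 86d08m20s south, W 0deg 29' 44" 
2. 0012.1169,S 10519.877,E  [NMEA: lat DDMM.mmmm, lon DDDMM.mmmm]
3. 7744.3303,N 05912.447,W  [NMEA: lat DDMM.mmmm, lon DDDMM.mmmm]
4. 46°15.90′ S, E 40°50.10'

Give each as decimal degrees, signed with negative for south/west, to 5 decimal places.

Point 1:
  Lat: 86 + 8/60 + 20/3600 = 86.138889
  S → negative
  λ: 0° + 29/60 + 44/3600 = 0 + 0.483333 + 0.012222 = 0.495556
  W → negative
Point 2:
  φ: split at 2 digits → 00° and 12.1169′; 0 + 12.1169/60 = 0.201948
  hemisphere S, so the sign is −
  Lon: split at 3 digits → 105° and 19.877′; 105 + 19.877/60 = 105.331283
  E → positive
Point 3:
  Latitude: split at 2 digits → 77° and 44.3303′; 77 + 44.3303/60 = 77.738838
  N → positive
  Longitude: split at 3 digits → 059° and 12.447′; 59 + 12.447/60 = 59.207450
  W ⇒ negate
Point 4:
  Latitude: 15.9′ = 0.265000°; total 46.265000
  hemisphere S, so the sign is −
  Lon: 40 + 50.1/60 = 40.835000
  E ⇒ keep positive

1. -86.13889, -0.49556
2. -0.20195, 105.33128
3. 77.73884, -59.20745
4. -46.26500, 40.83500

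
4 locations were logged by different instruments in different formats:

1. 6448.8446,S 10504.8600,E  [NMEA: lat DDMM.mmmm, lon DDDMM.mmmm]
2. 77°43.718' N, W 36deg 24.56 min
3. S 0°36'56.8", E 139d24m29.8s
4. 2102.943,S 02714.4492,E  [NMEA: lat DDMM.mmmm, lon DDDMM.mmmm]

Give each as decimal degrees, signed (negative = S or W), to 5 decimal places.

Point 1:
  Lat: degrees = first 2 digits = 64, minutes = 48.8446; 64 + 48.8446/60 = 64.814077
  S ⇒ negate
  Lon: split at 3 digits → 105° and 4.86′; 105 + 4.86/60 = 105.081000
  E → positive
Point 2:
  Latitude: 43.718′ = 0.728633°; total 77.728633
  N ⇒ keep positive
  Longitude: 36 + 24.56/60 = 36.409333
  W → negative
Point 3:
  φ: 0° + 36/60 + 56.8/3600 = 0 + 0.600000 + 0.015778 = 0.615778
  hemisphere S, so the sign is −
  λ: 24′ + 29.8″ = 24.49667′; 139 + 24.49667/60 = 139.408278
  E ⇒ keep positive
Point 4:
  Latitude: split at 2 digits → 21° and 2.943′; 21 + 2.943/60 = 21.049050
  S → negative
  Longitude: degrees = first 3 digits = 27, minutes = 14.4492; 27 + 14.4492/60 = 27.240820
  E → positive

1. -64.81408, 105.08100
2. 77.72863, -36.40933
3. -0.61578, 139.40828
4. -21.04905, 27.24082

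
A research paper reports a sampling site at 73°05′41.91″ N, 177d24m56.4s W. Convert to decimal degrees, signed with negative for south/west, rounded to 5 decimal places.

73.09498, -177.41567

Lat: 73 + 5/60 + 41.91/3600 = 73.094975
N → positive
λ: 24′ + 56.4″ = 24.94000′; 177 + 24.94000/60 = 177.415667
hemisphere W, so the sign is −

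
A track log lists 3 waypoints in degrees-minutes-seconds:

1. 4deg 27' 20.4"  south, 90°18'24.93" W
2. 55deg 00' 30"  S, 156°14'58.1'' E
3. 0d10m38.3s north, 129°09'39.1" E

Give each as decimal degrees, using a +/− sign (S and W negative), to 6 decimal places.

Point 1:
  Lat: 4° + 27/60 + 20.4/3600 = 4 + 0.450000 + 0.005667 = 4.4556667
  S → negative
  λ: 90° + 18/60 + 24.93/3600 = 90 + 0.300000 + 0.006925 = 90.3069250
  W → negative
Point 2:
  Lat: 0′ + 30″ = 0.50000′; 55 + 0.50000/60 = 55.0083333
  hemisphere S, so the sign is −
  Lon: 14′ + 58.1″ = 14.96833′; 156 + 14.96833/60 = 156.2494722
  E ⇒ keep positive
Point 3:
  φ: 10′ + 38.3″ = 10.63833′; 0 + 10.63833/60 = 0.1773056
  N → positive
  Longitude: 129 + 9/60 + 39.1/3600 = 129.1608611
  E ⇒ keep positive

1. -4.455667, -90.306925
2. -55.008333, 156.249472
3. 0.177306, 129.160861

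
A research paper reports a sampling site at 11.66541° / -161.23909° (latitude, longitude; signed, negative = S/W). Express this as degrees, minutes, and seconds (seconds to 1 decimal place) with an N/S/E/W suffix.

Latitude: 0.665410 × 60 = 39.92460′ → 39′, remainder × 60 = 55.476″
Longitude is negative → W; |value| = 161.239090
Longitude: 0.239090 × 60 = 14.34540′ → 14′, remainder × 60 = 20.724″

11°39′55.5″ N, 161°14′20.7″ W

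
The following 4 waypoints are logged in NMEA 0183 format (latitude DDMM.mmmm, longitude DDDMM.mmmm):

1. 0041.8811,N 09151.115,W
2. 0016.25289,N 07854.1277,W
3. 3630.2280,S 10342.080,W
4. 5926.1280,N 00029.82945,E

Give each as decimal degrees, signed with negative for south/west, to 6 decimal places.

1. 0.698018, -91.851917
2. 0.270882, -78.902128
3. -36.503800, -103.701333
4. 59.435467, 0.497158

Point 1:
  Latitude: split at 2 digits → 00° and 41.8811′; 0 + 41.8811/60 = 0.6980183
  N ⇒ keep positive
  λ: degrees = first 3 digits = 91, minutes = 51.115; 91 + 51.115/60 = 91.8519167
  hemisphere W, so the sign is −
Point 2:
  φ: degrees = first 2 digits = 0, minutes = 16.25289; 0 + 16.25289/60 = 0.2708815
  N ⇒ keep positive
  Lon: degrees = first 3 digits = 78, minutes = 54.1277; 78 + 54.1277/60 = 78.9021283
  W → negative
Point 3:
  Latitude: split at 2 digits → 36° and 30.228′; 36 + 30.228/60 = 36.5038000
  S → negative
  Longitude: degrees = first 3 digits = 103, minutes = 42.08; 103 + 42.08/60 = 103.7013333
  W → negative
Point 4:
  φ: degrees = first 2 digits = 59, minutes = 26.128; 59 + 26.128/60 = 59.4354667
  N ⇒ keep positive
  Lon: degrees = first 3 digits = 0, minutes = 29.82945; 0 + 29.82945/60 = 0.4971575
  E → positive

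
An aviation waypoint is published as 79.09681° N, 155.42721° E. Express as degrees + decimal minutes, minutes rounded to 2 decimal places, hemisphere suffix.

Latitude: fractional part 0.096810 → 5.8086 minutes
Longitude: fractional part 0.427210 → 25.6326 minutes

79° 5.81′ N, 155° 25.63′ E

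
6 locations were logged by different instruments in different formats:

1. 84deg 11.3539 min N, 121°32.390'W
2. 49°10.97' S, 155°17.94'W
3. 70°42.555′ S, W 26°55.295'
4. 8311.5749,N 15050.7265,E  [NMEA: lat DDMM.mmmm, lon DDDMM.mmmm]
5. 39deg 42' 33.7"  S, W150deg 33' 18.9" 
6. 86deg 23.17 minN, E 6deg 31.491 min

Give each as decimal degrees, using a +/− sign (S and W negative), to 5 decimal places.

1. 84.18923, -121.53983
2. -49.18283, -155.29900
3. -70.70925, -26.92158
4. 83.19292, 150.84544
5. -39.70936, -150.55525
6. 86.38617, 6.52485

Point 1:
  Lat: 11.3539′ = 0.189232°; total 84.189232
  N ⇒ keep positive
  Lon: 121 + 32.39/60 = 121.539833
  W → negative
Point 2:
  φ: 49 + 10.97/60 = 49.182833
  S → negative
  λ: 17.94′ = 0.299000°; total 155.299000
  W ⇒ negate
Point 3:
  φ: 42.555′ = 0.709250°; total 70.709250
  hemisphere S, so the sign is −
  λ: 26 + 55.295/60 = 26.921583
  W ⇒ negate
Point 4:
  Latitude: degrees = first 2 digits = 83, minutes = 11.5749; 83 + 11.5749/60 = 83.192915
  N ⇒ keep positive
  Longitude: degrees = first 3 digits = 150, minutes = 50.7265; 150 + 50.7265/60 = 150.845442
  E → positive
Point 5:
  Latitude: 39 + 42/60 + 33.7/3600 = 39.709361
  hemisphere S, so the sign is −
  λ: 33′ + 18.9″ = 33.31500′; 150 + 33.31500/60 = 150.555250
  hemisphere W, so the sign is −
Point 6:
  φ: 23.17′ = 0.386167°; total 86.386167
  N ⇒ keep positive
  λ: 31.491′ = 0.524850°; total 6.524850
  E ⇒ keep positive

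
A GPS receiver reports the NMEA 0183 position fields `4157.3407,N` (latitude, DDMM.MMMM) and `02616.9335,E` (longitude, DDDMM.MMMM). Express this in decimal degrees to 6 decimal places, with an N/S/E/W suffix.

41.955678° N, 26.282225° E

Latitude: degrees = first 2 digits = 41, minutes = 57.3407; 41 + 57.3407/60 = 41.9556783
Longitude: split at 3 digits → 026° and 16.9335′; 26 + 16.9335/60 = 26.2822250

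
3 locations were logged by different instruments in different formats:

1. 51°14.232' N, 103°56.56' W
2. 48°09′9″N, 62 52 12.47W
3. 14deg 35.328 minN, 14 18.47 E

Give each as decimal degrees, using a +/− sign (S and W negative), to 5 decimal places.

1. 51.23720, -103.94267
2. 48.15250, -62.87013
3. 14.58880, 14.30783

Point 1:
  Lat: 14.232′ = 0.237200°; total 51.237200
  N → positive
  Lon: 56.56′ = 0.942667°; total 103.942667
  W ⇒ negate
Point 2:
  Lat: 48° + 9/60 + 9/3600 = 48 + 0.150000 + 0.002500 = 48.152500
  N ⇒ keep positive
  Lon: 52′ + 12.47″ = 52.20783′; 62 + 52.20783/60 = 62.870131
  W ⇒ negate
Point 3:
  Latitude: 35.328′ = 0.588800°; total 14.588800
  N ⇒ keep positive
  λ: 14 + 18.47/60 = 14.307833
  E → positive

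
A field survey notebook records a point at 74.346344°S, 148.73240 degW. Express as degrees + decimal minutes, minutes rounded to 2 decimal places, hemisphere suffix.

74° 20.78′ S, 148° 43.94′ W

Latitude: minutes = (74.346344 − 74) × 60 = 20.7806
Longitude: 148° + 0.732400 × 60 = 148° 43.9440′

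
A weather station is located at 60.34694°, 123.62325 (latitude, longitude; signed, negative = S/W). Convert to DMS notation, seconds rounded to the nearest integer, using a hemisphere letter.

Latitude: whole degrees 60; 20.81640′ → 20′ and 48.98″
Lon: whole degrees 123; 37.39500′ → 37′ and 23.70″

60°20′49″ N, 123°37′24″ E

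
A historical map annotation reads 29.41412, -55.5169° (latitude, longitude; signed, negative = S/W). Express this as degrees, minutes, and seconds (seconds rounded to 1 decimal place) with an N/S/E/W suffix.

29°24′50.8″ N, 55°31′0.8″ W

φ: whole degrees 29; 24.84720′ → 24′ and 50.832″
Longitude is negative → W; |value| = 55.516900
Lon: 0.516900° → 31.01400′; 0.01400 × 60 = 0.840″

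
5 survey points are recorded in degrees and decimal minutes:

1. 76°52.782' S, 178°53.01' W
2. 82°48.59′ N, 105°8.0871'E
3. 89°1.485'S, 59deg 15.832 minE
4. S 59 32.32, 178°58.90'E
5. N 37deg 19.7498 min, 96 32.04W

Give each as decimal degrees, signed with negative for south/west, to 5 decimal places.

1. -76.87970, -178.88350
2. 82.80983, 105.13479
3. -89.02475, 59.26387
4. -59.53867, 178.98167
5. 37.32916, -96.53400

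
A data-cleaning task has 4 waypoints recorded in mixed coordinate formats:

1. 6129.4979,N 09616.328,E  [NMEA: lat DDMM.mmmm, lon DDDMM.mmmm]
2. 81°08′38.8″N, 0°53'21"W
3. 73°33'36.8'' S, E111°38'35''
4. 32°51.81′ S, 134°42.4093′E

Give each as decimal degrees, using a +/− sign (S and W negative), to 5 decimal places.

1. 61.49163, 96.27213
2. 81.14411, -0.88917
3. -73.56022, 111.64306
4. -32.86350, 134.70682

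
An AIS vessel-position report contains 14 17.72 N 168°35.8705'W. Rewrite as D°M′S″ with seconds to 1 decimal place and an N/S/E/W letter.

Lat: fractional minutes 0.72000 × 60 = 43.200″
Longitude: fractional minutes 0.87050 × 60 = 52.230″

14°17′43.2″ N, 168°35′52.2″ W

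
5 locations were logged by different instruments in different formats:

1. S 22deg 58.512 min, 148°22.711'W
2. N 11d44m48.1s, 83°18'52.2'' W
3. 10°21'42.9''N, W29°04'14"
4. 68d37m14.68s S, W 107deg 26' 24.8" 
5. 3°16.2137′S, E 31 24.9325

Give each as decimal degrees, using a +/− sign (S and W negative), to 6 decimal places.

1. -22.975200, -148.378517
2. 11.746694, -83.314500
3. 10.361917, -29.070556
4. -68.620744, -107.440222
5. -3.270228, 31.415542

Point 1:
  Lat: 22 + 58.512/60 = 22.9752000
  S ⇒ negate
  λ: 148 + 22.711/60 = 148.3785167
  hemisphere W, so the sign is −
Point 2:
  Lat: 11 + 44/60 + 48.1/3600 = 11.7466944
  N ⇒ keep positive
  λ: 83 + 18/60 + 52.2/3600 = 83.3145000
  W ⇒ negate
Point 3:
  Lat: 10 + 21/60 + 42.9/3600 = 10.3619167
  N ⇒ keep positive
  λ: 29 + 4/60 + 14/3600 = 29.0705556
  hemisphere W, so the sign is −
Point 4:
  Lat: 37′ + 14.68″ = 37.24467′; 68 + 37.24467/60 = 68.6207444
  S → negative
  Longitude: 107 + 26/60 + 24.8/3600 = 107.4402222
  W → negative
Point 5:
  Latitude: 3 + 16.2137/60 = 3.2702283
  S → negative
  Longitude: 24.9325′ = 0.415542°; total 31.4155417
  E ⇒ keep positive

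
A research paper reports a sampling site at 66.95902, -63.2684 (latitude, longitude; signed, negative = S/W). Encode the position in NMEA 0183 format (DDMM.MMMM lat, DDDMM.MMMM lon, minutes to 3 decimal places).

6657.541,N / 06316.104,W

Lat: minutes = (66.959020 − 66) × 60 = 57.54120
Longitude is negative → W; |value| = 63.268400
Longitude: minutes = (63.268400 − 63) × 60 = 16.10400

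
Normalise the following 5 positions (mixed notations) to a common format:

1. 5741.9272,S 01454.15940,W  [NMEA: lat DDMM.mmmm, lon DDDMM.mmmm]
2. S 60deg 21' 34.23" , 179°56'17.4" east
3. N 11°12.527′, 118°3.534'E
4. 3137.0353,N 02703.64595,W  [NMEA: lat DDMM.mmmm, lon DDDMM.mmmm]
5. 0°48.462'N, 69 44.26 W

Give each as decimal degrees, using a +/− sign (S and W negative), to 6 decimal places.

Point 1:
  Latitude: split at 2 digits → 57° and 41.9272′; 57 + 41.9272/60 = 57.6987867
  hemisphere S, so the sign is −
  Longitude: degrees = first 3 digits = 14, minutes = 54.1594; 14 + 54.1594/60 = 14.9026567
  W ⇒ negate
Point 2:
  Lat: 60° + 21/60 + 34.23/3600 = 60 + 0.350000 + 0.009508 = 60.3595083
  S ⇒ negate
  Lon: 56′ + 17.4″ = 56.29000′; 179 + 56.29000/60 = 179.9381667
  E → positive
Point 3:
  Latitude: 11 + 12.527/60 = 11.2087833
  N → positive
  λ: 118 + 3.534/60 = 118.0589000
  E ⇒ keep positive
Point 4:
  φ: degrees = first 2 digits = 31, minutes = 37.0353; 31 + 37.0353/60 = 31.6172550
  N → positive
  Longitude: split at 3 digits → 027° and 3.64595′; 27 + 3.64595/60 = 27.0607658
  hemisphere W, so the sign is −
Point 5:
  Lat: 48.462′ = 0.807700°; total 0.8077000
  N ⇒ keep positive
  Longitude: 69 + 44.26/60 = 69.7376667
  W → negative

1. -57.698787, -14.902657
2. -60.359508, 179.938167
3. 11.208783, 118.058900
4. 31.617255, -27.060766
5. 0.807700, -69.737667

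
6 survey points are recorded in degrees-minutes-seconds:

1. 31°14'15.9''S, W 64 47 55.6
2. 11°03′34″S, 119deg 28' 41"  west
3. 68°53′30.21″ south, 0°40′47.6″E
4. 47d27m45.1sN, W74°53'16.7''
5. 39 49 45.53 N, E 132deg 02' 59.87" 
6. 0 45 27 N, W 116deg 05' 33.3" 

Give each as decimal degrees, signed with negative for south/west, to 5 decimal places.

Point 1:
  Latitude: 31 + 14/60 + 15.9/3600 = 31.237750
  S ⇒ negate
  Longitude: 64° + 47/60 + 55.6/3600 = 64 + 0.783333 + 0.015444 = 64.798778
  hemisphere W, so the sign is −
Point 2:
  φ: 11° + 3/60 + 34/3600 = 11 + 0.050000 + 0.009444 = 11.059444
  S ⇒ negate
  Lon: 119 + 28/60 + 41/3600 = 119.478056
  W ⇒ negate
Point 3:
  Lat: 68° + 53/60 + 30.21/3600 = 68 + 0.883333 + 0.008392 = 68.891725
  S ⇒ negate
  λ: 0 + 40/60 + 47.6/3600 = 0.679889
  E → positive
Point 4:
  Latitude: 47° + 27/60 + 45.1/3600 = 47 + 0.450000 + 0.012528 = 47.462528
  N ⇒ keep positive
  Longitude: 74° + 53/60 + 16.7/3600 = 74 + 0.883333 + 0.004639 = 74.887972
  hemisphere W, so the sign is −
Point 5:
  φ: 39 + 49/60 + 45.53/3600 = 39.829314
  N → positive
  Longitude: 132 + 2/60 + 59.87/3600 = 132.049964
  E → positive
Point 6:
  φ: 0° + 45/60 + 27/3600 = 0 + 0.750000 + 0.007500 = 0.757500
  N → positive
  λ: 116° + 5/60 + 33.3/3600 = 116 + 0.083333 + 0.009250 = 116.092583
  hemisphere W, so the sign is −

1. -31.23775, -64.79878
2. -11.05944, -119.47806
3. -68.89173, 0.67989
4. 47.46253, -74.88797
5. 39.82931, 132.04996
6. 0.75750, -116.09258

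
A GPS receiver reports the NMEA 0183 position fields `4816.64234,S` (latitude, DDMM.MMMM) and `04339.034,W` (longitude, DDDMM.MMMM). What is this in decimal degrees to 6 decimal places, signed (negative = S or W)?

φ: split at 2 digits → 48° and 16.64234′; 48 + 16.64234/60 = 48.2773723
S → negative
λ: degrees = first 3 digits = 43, minutes = 39.034; 43 + 39.034/60 = 43.6505667
W → negative

-48.277372, -43.650567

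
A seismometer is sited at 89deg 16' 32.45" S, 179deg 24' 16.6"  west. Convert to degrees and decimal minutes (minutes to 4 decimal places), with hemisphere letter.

89° 16.5408′ S, 179° 24.2767′ W

Lat: seconds/60 = 0.54083; minutes = 16 + 0.54083 = 16.540833
Longitude: seconds/60 = 0.27667; minutes = 24 + 0.27667 = 24.276667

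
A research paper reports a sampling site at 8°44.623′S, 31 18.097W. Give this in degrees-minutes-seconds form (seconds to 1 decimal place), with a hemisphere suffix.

φ: 44.62300′ → 44′ and 0.62300 × 60 = 37.380″
λ: 18.09700′ → 18′ and 0.09700 × 60 = 5.820″

8°44′37.4″ S, 31°18′5.8″ W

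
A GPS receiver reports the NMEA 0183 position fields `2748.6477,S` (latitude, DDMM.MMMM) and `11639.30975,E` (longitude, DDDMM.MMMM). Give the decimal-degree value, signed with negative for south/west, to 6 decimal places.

-27.810795, 116.655163

φ: split at 2 digits → 27° and 48.6477′; 27 + 48.6477/60 = 27.8107950
S ⇒ negate
Lon: split at 3 digits → 116° and 39.30975′; 116 + 39.30975/60 = 116.6551625
E ⇒ keep positive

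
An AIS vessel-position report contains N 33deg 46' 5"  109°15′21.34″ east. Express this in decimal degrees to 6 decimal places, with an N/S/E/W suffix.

Latitude: 46′ + 5″ = 46.08333′; 33 + 46.08333/60 = 33.7680556
Lon: 109 + 15/60 + 21.34/3600 = 109.2559278

33.768056° N, 109.255928° E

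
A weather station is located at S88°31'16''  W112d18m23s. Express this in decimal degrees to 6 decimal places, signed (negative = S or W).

-88.521111, -112.306389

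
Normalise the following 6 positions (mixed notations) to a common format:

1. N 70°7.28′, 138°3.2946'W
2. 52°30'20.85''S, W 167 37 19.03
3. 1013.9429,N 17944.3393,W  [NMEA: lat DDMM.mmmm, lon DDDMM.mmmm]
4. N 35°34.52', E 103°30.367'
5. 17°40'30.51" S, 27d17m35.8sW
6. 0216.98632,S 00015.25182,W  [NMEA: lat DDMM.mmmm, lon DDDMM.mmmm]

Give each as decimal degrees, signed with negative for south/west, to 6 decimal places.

1. 70.121333, -138.054910
2. -52.505792, -167.621953
3. 10.232382, -179.738988
4. 35.575333, 103.506117
5. -17.675142, -27.293278
6. -2.283105, -0.254197

Point 1:
  Latitude: 7.28′ = 0.121333°; total 70.1213333
  N → positive
  Longitude: 138 + 3.2946/60 = 138.0549100
  W ⇒ negate
Point 2:
  Latitude: 52 + 30/60 + 20.85/3600 = 52.5057917
  S ⇒ negate
  Longitude: 167° + 37/60 + 19.03/3600 = 167 + 0.616667 + 0.005286 = 167.6219528
  W ⇒ negate
Point 3:
  φ: split at 2 digits → 10° and 13.9429′; 10 + 13.9429/60 = 10.2323817
  N ⇒ keep positive
  Lon: split at 3 digits → 179° and 44.3393′; 179 + 44.3393/60 = 179.7389883
  W → negative
Point 4:
  Lat: 34.52′ = 0.575333°; total 35.5753333
  N ⇒ keep positive
  λ: 103 + 30.367/60 = 103.5061167
  E ⇒ keep positive
Point 5:
  φ: 17 + 40/60 + 30.51/3600 = 17.6751417
  S → negative
  λ: 17′ + 35.8″ = 17.59667′; 27 + 17.59667/60 = 27.2932778
  hemisphere W, so the sign is −
Point 6:
  Lat: degrees = first 2 digits = 2, minutes = 16.98632; 2 + 16.98632/60 = 2.2831053
  S ⇒ negate
  Lon: degrees = first 3 digits = 0, minutes = 15.25182; 0 + 15.25182/60 = 0.2541970
  W ⇒ negate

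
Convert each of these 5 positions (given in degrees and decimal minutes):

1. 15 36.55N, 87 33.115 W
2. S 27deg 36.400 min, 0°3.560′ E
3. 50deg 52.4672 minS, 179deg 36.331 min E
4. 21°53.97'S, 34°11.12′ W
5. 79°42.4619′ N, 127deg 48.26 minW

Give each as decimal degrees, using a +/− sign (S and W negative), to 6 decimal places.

1. 15.609167, -87.551917
2. -27.606667, 0.059333
3. -50.874453, 179.605517
4. -21.899500, -34.185333
5. 79.707698, -127.804333

Point 1:
  Lat: 36.55′ = 0.609167°; total 15.6091667
  N ⇒ keep positive
  Lon: 33.115′ = 0.551917°; total 87.5519167
  W ⇒ negate
Point 2:
  φ: 27 + 36.4/60 = 27.6066667
  S → negative
  λ: 3.56′ = 0.059333°; total 0.0593333
  E ⇒ keep positive
Point 3:
  Lat: 52.4672′ = 0.874453°; total 50.8744533
  S ⇒ negate
  Longitude: 179 + 36.331/60 = 179.6055167
  E → positive
Point 4:
  Latitude: 21 + 53.97/60 = 21.8995000
  S → negative
  λ: 11.12′ = 0.185333°; total 34.1853333
  hemisphere W, so the sign is −
Point 5:
  φ: 79 + 42.4619/60 = 79.7076983
  N → positive
  Lon: 127 + 48.26/60 = 127.8043333
  hemisphere W, so the sign is −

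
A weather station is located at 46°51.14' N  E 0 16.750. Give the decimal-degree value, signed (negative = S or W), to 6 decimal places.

46.852333, 0.279167

Latitude: 46 + 51.14/60 = 46.8523333
N ⇒ keep positive
Lon: 16.75′ = 0.279167°; total 0.2791667
E → positive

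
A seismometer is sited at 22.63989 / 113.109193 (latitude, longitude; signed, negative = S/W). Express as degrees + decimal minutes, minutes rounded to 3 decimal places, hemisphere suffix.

φ: 22° + 0.639890 × 60 = 22° 38.39340′
λ: fractional part 0.109193 → 6.55158 minutes

22° 38.393′ N, 113° 6.552′ E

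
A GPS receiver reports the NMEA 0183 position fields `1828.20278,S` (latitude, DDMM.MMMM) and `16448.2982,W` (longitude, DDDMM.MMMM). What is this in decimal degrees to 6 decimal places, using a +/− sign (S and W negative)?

-18.470046, -164.804970

Lat: degrees = first 2 digits = 18, minutes = 28.20278; 18 + 28.20278/60 = 18.4700463
S ⇒ negate
Lon: split at 3 digits → 164° and 48.2982′; 164 + 48.2982/60 = 164.8049700
W ⇒ negate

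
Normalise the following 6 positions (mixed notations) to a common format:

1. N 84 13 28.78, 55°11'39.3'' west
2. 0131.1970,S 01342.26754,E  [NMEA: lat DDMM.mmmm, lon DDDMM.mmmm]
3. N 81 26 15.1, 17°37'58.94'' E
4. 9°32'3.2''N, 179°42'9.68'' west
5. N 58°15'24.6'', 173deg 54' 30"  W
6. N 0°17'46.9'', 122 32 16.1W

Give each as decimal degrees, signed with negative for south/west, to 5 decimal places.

1. 84.22466, -55.19425
2. -1.51995, 13.70446
3. 81.43753, 17.63304
4. 9.53422, -179.70269
5. 58.25683, -173.90833
6. 0.29636, -122.53781

Point 1:
  Lat: 13′ + 28.78″ = 13.47967′; 84 + 13.47967/60 = 84.224661
  N ⇒ keep positive
  Lon: 11′ + 39.3″ = 11.65500′; 55 + 11.65500/60 = 55.194250
  hemisphere W, so the sign is −
Point 2:
  φ: split at 2 digits → 01° and 31.197′; 1 + 31.197/60 = 1.519950
  hemisphere S, so the sign is −
  Lon: degrees = first 3 digits = 13, minutes = 42.26754; 13 + 42.26754/60 = 13.704459
  E → positive
Point 3:
  Lat: 81 + 26/60 + 15.1/3600 = 81.437528
  N ⇒ keep positive
  Lon: 17 + 37/60 + 58.94/3600 = 17.633039
  E → positive
Point 4:
  Lat: 32′ + 3.2″ = 32.05333′; 9 + 32.05333/60 = 9.534222
  N ⇒ keep positive
  Longitude: 42′ + 9.68″ = 42.16133′; 179 + 42.16133/60 = 179.702689
  W ⇒ negate
Point 5:
  Latitude: 15′ + 24.6″ = 15.41000′; 58 + 15.41000/60 = 58.256833
  N ⇒ keep positive
  Lon: 54′ + 30″ = 54.50000′; 173 + 54.50000/60 = 173.908333
  hemisphere W, so the sign is −
Point 6:
  φ: 17′ + 46.9″ = 17.78167′; 0 + 17.78167/60 = 0.296361
  N → positive
  λ: 32′ + 16.1″ = 32.26833′; 122 + 32.26833/60 = 122.537806
  W ⇒ negate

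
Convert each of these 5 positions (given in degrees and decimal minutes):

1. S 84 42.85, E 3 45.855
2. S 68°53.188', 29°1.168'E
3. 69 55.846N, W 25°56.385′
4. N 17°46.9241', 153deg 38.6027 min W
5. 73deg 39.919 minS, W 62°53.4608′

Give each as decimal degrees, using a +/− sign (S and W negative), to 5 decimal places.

1. -84.71417, 3.76425
2. -68.88647, 29.01947
3. 69.93077, -25.93975
4. 17.78207, -153.64338
5. -73.66532, -62.89101

Point 1:
  Lat: 42.85′ = 0.714167°; total 84.714167
  S → negative
  Longitude: 3 + 45.855/60 = 3.764250
  E → positive
Point 2:
  Latitude: 53.188′ = 0.886467°; total 68.886467
  S ⇒ negate
  Longitude: 29 + 1.168/60 = 29.019467
  E → positive
Point 3:
  Latitude: 55.846′ = 0.930767°; total 69.930767
  N → positive
  Longitude: 25 + 56.385/60 = 25.939750
  W ⇒ negate
Point 4:
  φ: 46.9241′ = 0.782068°; total 17.782068
  N ⇒ keep positive
  λ: 38.6027′ = 0.643378°; total 153.643378
  W ⇒ negate
Point 5:
  Latitude: 73 + 39.919/60 = 73.665317
  S → negative
  Lon: 62 + 53.4608/60 = 62.891013
  hemisphere W, so the sign is −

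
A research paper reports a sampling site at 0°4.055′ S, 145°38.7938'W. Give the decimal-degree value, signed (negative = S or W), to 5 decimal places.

Lat: 4.055′ = 0.067583°; total 0.067583
S → negative
Longitude: 38.7938′ = 0.646563°; total 145.646563
hemisphere W, so the sign is −

-0.06758, -145.64656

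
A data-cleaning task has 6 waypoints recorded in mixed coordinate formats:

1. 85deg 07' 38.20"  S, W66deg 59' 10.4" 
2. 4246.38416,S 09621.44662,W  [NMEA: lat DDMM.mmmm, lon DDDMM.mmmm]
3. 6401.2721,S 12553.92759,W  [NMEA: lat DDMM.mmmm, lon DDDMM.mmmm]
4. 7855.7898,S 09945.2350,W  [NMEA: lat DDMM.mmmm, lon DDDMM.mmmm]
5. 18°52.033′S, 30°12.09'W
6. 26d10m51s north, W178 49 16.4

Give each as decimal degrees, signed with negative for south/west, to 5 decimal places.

1. -85.12728, -66.98622
2. -42.77307, -96.35744
3. -64.02120, -125.89879
4. -78.92983, -99.75392
5. -18.86722, -30.20150
6. 26.18083, -178.82122

Point 1:
  Latitude: 85 + 7/60 + 38.2/3600 = 85.127278
  hemisphere S, so the sign is −
  Lon: 66 + 59/60 + 10.4/3600 = 66.986222
  W ⇒ negate
Point 2:
  Latitude: degrees = first 2 digits = 42, minutes = 46.38416; 42 + 46.38416/60 = 42.773069
  hemisphere S, so the sign is −
  λ: degrees = first 3 digits = 96, minutes = 21.44662; 96 + 21.44662/60 = 96.357444
  W ⇒ negate
Point 3:
  φ: degrees = first 2 digits = 64, minutes = 1.2721; 64 + 1.2721/60 = 64.021202
  hemisphere S, so the sign is −
  Lon: split at 3 digits → 125° and 53.92759′; 125 + 53.92759/60 = 125.898793
  W ⇒ negate
Point 4:
  Latitude: split at 2 digits → 78° and 55.7898′; 78 + 55.7898/60 = 78.929830
  hemisphere S, so the sign is −
  Lon: split at 3 digits → 099° and 45.235′; 99 + 45.235/60 = 99.753917
  hemisphere W, so the sign is −
Point 5:
  Latitude: 18 + 52.033/60 = 18.867217
  hemisphere S, so the sign is −
  Lon: 30 + 12.09/60 = 30.201500
  hemisphere W, so the sign is −
Point 6:
  φ: 26° + 10/60 + 51/3600 = 26 + 0.166667 + 0.014167 = 26.180833
  N ⇒ keep positive
  λ: 49′ + 16.4″ = 49.27333′; 178 + 49.27333/60 = 178.821222
  W ⇒ negate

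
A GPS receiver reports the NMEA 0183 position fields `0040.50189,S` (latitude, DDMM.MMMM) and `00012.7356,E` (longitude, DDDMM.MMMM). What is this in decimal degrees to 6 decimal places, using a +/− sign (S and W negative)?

Latitude: split at 2 digits → 00° and 40.50189′; 0 + 40.50189/60 = 0.6750315
hemisphere S, so the sign is −
Lon: split at 3 digits → 000° and 12.7356′; 0 + 12.7356/60 = 0.2122600
E ⇒ keep positive

-0.675032, 0.212260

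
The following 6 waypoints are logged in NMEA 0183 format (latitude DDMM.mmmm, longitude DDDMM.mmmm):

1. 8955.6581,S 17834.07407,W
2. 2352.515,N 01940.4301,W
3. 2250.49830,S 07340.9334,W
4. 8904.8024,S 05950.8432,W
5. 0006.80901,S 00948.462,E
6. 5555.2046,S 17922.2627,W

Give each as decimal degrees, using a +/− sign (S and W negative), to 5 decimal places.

Point 1:
  Lat: degrees = first 2 digits = 89, minutes = 55.6581; 89 + 55.6581/60 = 89.927635
  S → negative
  Lon: split at 3 digits → 178° and 34.07407′; 178 + 34.07407/60 = 178.567901
  W ⇒ negate
Point 2:
  φ: degrees = first 2 digits = 23, minutes = 52.515; 23 + 52.515/60 = 23.875250
  N ⇒ keep positive
  Longitude: degrees = first 3 digits = 19, minutes = 40.4301; 19 + 40.4301/60 = 19.673835
  W ⇒ negate
Point 3:
  Latitude: split at 2 digits → 22° and 50.4983′; 22 + 50.4983/60 = 22.841638
  hemisphere S, so the sign is −
  Lon: degrees = first 3 digits = 73, minutes = 40.9334; 73 + 40.9334/60 = 73.682223
  W → negative
Point 4:
  φ: degrees = first 2 digits = 89, minutes = 4.8024; 89 + 4.8024/60 = 89.080040
  hemisphere S, so the sign is −
  λ: split at 3 digits → 059° and 50.8432′; 59 + 50.8432/60 = 59.847387
  W → negative
Point 5:
  Lat: degrees = first 2 digits = 0, minutes = 6.80901; 0 + 6.80901/60 = 0.113484
  S → negative
  Longitude: split at 3 digits → 009° and 48.462′; 9 + 48.462/60 = 9.807700
  E ⇒ keep positive
Point 6:
  Lat: degrees = first 2 digits = 55, minutes = 55.2046; 55 + 55.2046/60 = 55.920077
  S ⇒ negate
  Lon: split at 3 digits → 179° and 22.2627′; 179 + 22.2627/60 = 179.371045
  W ⇒ negate

1. -89.92764, -178.56790
2. 23.87525, -19.67384
3. -22.84164, -73.68222
4. -89.08004, -59.84739
5. -0.11348, 9.80770
6. -55.92008, -179.37105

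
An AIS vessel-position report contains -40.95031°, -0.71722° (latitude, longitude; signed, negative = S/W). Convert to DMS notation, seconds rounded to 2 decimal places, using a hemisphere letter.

Latitude is negative → S; |value| = 40.950310
Latitude: 0.950310° → 57.01860′; 0.01860 × 60 = 1.1160″
Longitude is negative → W; |value| = 0.717220
Longitude: 0.717220° → 43.03320′; 0.03320 × 60 = 1.9920″

40°57′1.12″ S, 0°43′1.99″ W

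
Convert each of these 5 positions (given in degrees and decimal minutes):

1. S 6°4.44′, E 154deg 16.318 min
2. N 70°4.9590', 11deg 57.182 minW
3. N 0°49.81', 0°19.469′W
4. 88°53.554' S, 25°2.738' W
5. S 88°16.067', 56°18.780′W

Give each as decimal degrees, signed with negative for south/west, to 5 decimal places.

1. -6.07400, 154.27197
2. 70.08265, -11.95303
3. 0.83017, -0.32448
4. -88.89257, -25.04563
5. -88.26778, -56.31300

Point 1:
  Latitude: 6 + 4.44/60 = 6.074000
  S ⇒ negate
  Longitude: 16.318′ = 0.271967°; total 154.271967
  E → positive
Point 2:
  Latitude: 70 + 4.959/60 = 70.082650
  N → positive
  Lon: 11 + 57.182/60 = 11.953033
  W ⇒ negate
Point 3:
  φ: 0 + 49.81/60 = 0.830167
  N → positive
  λ: 0 + 19.469/60 = 0.324483
  hemisphere W, so the sign is −
Point 4:
  Latitude: 53.554′ = 0.892567°; total 88.892567
  S ⇒ negate
  Longitude: 2.738′ = 0.045633°; total 25.045633
  hemisphere W, so the sign is −
Point 5:
  Lat: 16.067′ = 0.267783°; total 88.267783
  S → negative
  Longitude: 56 + 18.78/60 = 56.313000
  hemisphere W, so the sign is −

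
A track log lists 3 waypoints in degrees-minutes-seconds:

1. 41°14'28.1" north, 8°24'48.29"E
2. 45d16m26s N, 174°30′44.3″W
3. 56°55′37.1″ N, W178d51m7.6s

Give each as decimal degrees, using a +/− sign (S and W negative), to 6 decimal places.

Point 1:
  Lat: 14′ + 28.1″ = 14.46833′; 41 + 14.46833/60 = 41.2411389
  N ⇒ keep positive
  Longitude: 24′ + 48.29″ = 24.80483′; 8 + 24.80483/60 = 8.4134139
  E ⇒ keep positive
Point 2:
  Lat: 45° + 16/60 + 26/3600 = 45 + 0.266667 + 0.007222 = 45.2738889
  N → positive
  λ: 174 + 30/60 + 44.3/3600 = 174.5123056
  W ⇒ negate
Point 3:
  Lat: 56 + 55/60 + 37.1/3600 = 56.9269722
  N ⇒ keep positive
  Longitude: 178° + 51/60 + 7.6/3600 = 178 + 0.850000 + 0.002111 = 178.8521111
  W ⇒ negate

1. 41.241139, 8.413414
2. 45.273889, -174.512306
3. 56.926972, -178.852111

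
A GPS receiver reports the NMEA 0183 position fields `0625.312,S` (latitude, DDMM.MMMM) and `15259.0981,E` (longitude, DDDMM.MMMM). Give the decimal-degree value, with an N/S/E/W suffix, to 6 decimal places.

Latitude: split at 2 digits → 06° and 25.312′; 6 + 25.312/60 = 6.4218667
λ: split at 3 digits → 152° and 59.0981′; 152 + 59.0981/60 = 152.9849683

6.421867° S, 152.984968° E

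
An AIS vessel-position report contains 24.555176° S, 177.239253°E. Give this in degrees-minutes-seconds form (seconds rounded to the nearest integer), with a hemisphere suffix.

Lat: whole degrees 24; 33.31056′ → 33′ and 18.63″
λ: whole degrees 177; 14.35518′ → 14′ and 21.31″

24°33′19″ S, 177°14′21″ E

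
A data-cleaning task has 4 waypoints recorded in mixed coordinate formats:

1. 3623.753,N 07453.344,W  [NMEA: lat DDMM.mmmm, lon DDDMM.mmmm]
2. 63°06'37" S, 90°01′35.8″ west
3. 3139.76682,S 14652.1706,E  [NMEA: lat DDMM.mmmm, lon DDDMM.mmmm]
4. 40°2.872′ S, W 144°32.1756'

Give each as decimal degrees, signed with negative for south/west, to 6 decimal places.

1. 36.395883, -74.889067
2. -63.110278, -90.026611
3. -31.662780, 146.869510
4. -40.047867, -144.536260

Point 1:
  Latitude: split at 2 digits → 36° and 23.753′; 36 + 23.753/60 = 36.3958833
  N ⇒ keep positive
  λ: split at 3 digits → 074° and 53.344′; 74 + 53.344/60 = 74.8890667
  W → negative
Point 2:
  φ: 63° + 6/60 + 37/3600 = 63 + 0.100000 + 0.010278 = 63.1102778
  hemisphere S, so the sign is −
  λ: 1′ + 35.8″ = 1.59667′; 90 + 1.59667/60 = 90.0266111
  W ⇒ negate
Point 3:
  Lat: degrees = first 2 digits = 31, minutes = 39.76682; 31 + 39.76682/60 = 31.6627803
  S ⇒ negate
  λ: degrees = first 3 digits = 146, minutes = 52.1706; 146 + 52.1706/60 = 146.8695100
  E → positive
Point 4:
  Latitude: 2.872′ = 0.047867°; total 40.0478667
  S → negative
  λ: 144 + 32.1756/60 = 144.5362600
  W → negative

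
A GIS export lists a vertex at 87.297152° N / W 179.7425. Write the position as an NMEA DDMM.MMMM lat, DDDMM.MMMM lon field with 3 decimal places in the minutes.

8717.829,N / 17944.550,W

φ: fractional part 0.297152 → 17.82912 minutes
λ: fractional part 0.742500 → 44.55000 minutes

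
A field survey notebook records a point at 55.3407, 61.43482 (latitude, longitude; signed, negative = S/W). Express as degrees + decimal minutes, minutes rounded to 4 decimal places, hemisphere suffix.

55° 20.4420′ N, 61° 26.0892′ E

Lat: fractional part 0.340700 → 20.442000 minutes
λ: minutes = (61.434820 − 61) × 60 = 26.089200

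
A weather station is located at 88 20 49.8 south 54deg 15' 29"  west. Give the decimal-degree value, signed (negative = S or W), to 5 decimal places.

-88.34717, -54.25806

φ: 88° + 20/60 + 49.8/3600 = 88 + 0.333333 + 0.013833 = 88.347167
S → negative
λ: 54° + 15/60 + 29/3600 = 54 + 0.250000 + 0.008056 = 54.258056
W ⇒ negate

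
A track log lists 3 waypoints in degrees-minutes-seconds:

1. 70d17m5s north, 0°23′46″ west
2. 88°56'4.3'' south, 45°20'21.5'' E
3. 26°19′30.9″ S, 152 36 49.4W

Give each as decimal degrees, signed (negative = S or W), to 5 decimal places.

1. 70.28472, -0.39611
2. -88.93453, 45.33931
3. -26.32525, -152.61372

Point 1:
  φ: 70° + 17/60 + 5/3600 = 70 + 0.283333 + 0.001389 = 70.284722
  N ⇒ keep positive
  λ: 23′ + 46″ = 23.76667′; 0 + 23.76667/60 = 0.396111
  W → negative
Point 2:
  Latitude: 88 + 56/60 + 4.3/3600 = 88.934528
  S ⇒ negate
  λ: 20′ + 21.5″ = 20.35833′; 45 + 20.35833/60 = 45.339306
  E ⇒ keep positive
Point 3:
  Latitude: 26° + 19/60 + 30.9/3600 = 26 + 0.316667 + 0.008583 = 26.325250
  S → negative
  Lon: 152 + 36/60 + 49.4/3600 = 152.613722
  hemisphere W, so the sign is −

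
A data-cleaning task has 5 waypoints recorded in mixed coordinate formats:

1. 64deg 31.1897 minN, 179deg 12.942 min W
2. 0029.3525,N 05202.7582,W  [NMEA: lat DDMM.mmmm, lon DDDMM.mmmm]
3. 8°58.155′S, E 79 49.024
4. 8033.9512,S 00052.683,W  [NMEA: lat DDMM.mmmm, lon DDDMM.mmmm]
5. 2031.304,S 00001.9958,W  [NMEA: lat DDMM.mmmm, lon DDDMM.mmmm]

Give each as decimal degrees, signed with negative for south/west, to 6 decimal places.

1. 64.519828, -179.215700
2. 0.489208, -52.045970
3. -8.969250, 79.817067
4. -80.565853, -0.878050
5. -20.521733, -0.033263

Point 1:
  φ: 64 + 31.1897/60 = 64.5198283
  N → positive
  λ: 12.942′ = 0.215700°; total 179.2157000
  W ⇒ negate
Point 2:
  Lat: split at 2 digits → 00° and 29.3525′; 0 + 29.3525/60 = 0.4892083
  N → positive
  λ: degrees = first 3 digits = 52, minutes = 2.7582; 52 + 2.7582/60 = 52.0459700
  W ⇒ negate
Point 3:
  Latitude: 58.155′ = 0.969250°; total 8.9692500
  S ⇒ negate
  Longitude: 79 + 49.024/60 = 79.8170667
  E → positive
Point 4:
  φ: split at 2 digits → 80° and 33.9512′; 80 + 33.9512/60 = 80.5658533
  S ⇒ negate
  Lon: split at 3 digits → 000° and 52.683′; 0 + 52.683/60 = 0.8780500
  W → negative
Point 5:
  Latitude: split at 2 digits → 20° and 31.304′; 20 + 31.304/60 = 20.5217333
  S → negative
  Lon: split at 3 digits → 000° and 1.9958′; 0 + 1.9958/60 = 0.0332633
  hemisphere W, so the sign is −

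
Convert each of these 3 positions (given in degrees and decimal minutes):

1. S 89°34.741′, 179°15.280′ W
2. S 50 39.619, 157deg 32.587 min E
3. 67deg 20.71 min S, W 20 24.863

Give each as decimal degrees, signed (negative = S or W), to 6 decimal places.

Point 1:
  Latitude: 34.741′ = 0.579017°; total 89.5790167
  S → negative
  λ: 179 + 15.28/60 = 179.2546667
  W ⇒ negate
Point 2:
  Lat: 39.619′ = 0.660317°; total 50.6603167
  S → negative
  Lon: 32.587′ = 0.543117°; total 157.5431167
  E ⇒ keep positive
Point 3:
  φ: 67 + 20.71/60 = 67.3451667
  S → negative
  Lon: 20 + 24.863/60 = 20.4143833
  hemisphere W, so the sign is −

1. -89.579017, -179.254667
2. -50.660317, 157.543117
3. -67.345167, -20.414383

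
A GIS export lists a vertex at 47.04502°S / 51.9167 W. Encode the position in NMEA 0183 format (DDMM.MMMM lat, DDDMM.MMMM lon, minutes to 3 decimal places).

Latitude: 47° + 0.045020 × 60 = 47° 2.70120′
Lon: fractional part 0.916700 → 55.00200 minutes

4702.701,S / 05155.002,W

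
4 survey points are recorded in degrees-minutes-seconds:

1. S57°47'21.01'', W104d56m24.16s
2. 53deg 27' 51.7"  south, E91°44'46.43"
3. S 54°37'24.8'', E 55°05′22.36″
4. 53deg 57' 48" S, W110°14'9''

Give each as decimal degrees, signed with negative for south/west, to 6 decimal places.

Point 1:
  φ: 47′ + 21.01″ = 47.35017′; 57 + 47.35017/60 = 57.7891694
  S ⇒ negate
  Longitude: 104° + 56/60 + 24.16/3600 = 104 + 0.933333 + 0.006711 = 104.9400444
  hemisphere W, so the sign is −
Point 2:
  Latitude: 27′ + 51.7″ = 27.86167′; 53 + 27.86167/60 = 53.4643611
  hemisphere S, so the sign is −
  Longitude: 91 + 44/60 + 46.43/3600 = 91.7462306
  E ⇒ keep positive
Point 3:
  Lat: 54° + 37/60 + 24.8/3600 = 54 + 0.616667 + 0.006889 = 54.6235556
  S ⇒ negate
  Longitude: 5′ + 22.36″ = 5.37267′; 55 + 5.37267/60 = 55.0895444
  E ⇒ keep positive
Point 4:
  φ: 53 + 57/60 + 48/3600 = 53.9633333
  S ⇒ negate
  λ: 110 + 14/60 + 9/3600 = 110.2358333
  hemisphere W, so the sign is −

1. -57.789169, -104.940044
2. -53.464361, 91.746231
3. -54.623556, 55.089544
4. -53.963333, -110.235833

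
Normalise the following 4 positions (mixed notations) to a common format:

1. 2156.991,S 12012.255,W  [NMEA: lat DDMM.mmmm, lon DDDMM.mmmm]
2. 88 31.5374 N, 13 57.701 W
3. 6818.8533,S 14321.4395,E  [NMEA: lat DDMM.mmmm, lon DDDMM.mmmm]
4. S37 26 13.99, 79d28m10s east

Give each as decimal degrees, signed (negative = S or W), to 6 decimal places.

1. -21.949850, -120.204250
2. 88.525623, -13.961683
3. -68.314222, 143.357325
4. -37.437219, 79.469444

Point 1:
  Latitude: split at 2 digits → 21° and 56.991′; 21 + 56.991/60 = 21.9498500
  S → negative
  Longitude: split at 3 digits → 120° and 12.255′; 120 + 12.255/60 = 120.2042500
  W → negative
Point 2:
  Latitude: 88 + 31.5374/60 = 88.5256233
  N ⇒ keep positive
  Lon: 57.701′ = 0.961683°; total 13.9616833
  W ⇒ negate
Point 3:
  Lat: degrees = first 2 digits = 68, minutes = 18.8533; 68 + 18.8533/60 = 68.3142217
  S ⇒ negate
  λ: split at 3 digits → 143° and 21.4395′; 143 + 21.4395/60 = 143.3573250
  E ⇒ keep positive
Point 4:
  Latitude: 37° + 26/60 + 13.99/3600 = 37 + 0.433333 + 0.003886 = 37.4372194
  hemisphere S, so the sign is −
  Longitude: 79° + 28/60 + 10/3600 = 79 + 0.466667 + 0.002778 = 79.4694444
  E ⇒ keep positive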